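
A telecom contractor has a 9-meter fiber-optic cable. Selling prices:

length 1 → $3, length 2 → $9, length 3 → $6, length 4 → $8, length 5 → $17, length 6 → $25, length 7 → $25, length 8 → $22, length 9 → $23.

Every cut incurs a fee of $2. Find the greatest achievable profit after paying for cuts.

33

Consider every possible first cut. r[k] is the best of p[i]+r[k−i] over all sellable i≤k, charging 2 whenever i<k.
r[1] = 3
r[2] = max(3+3-2, 9+0) = 9
r[3] = max(3+9-2, 9+3-2, 6+0) = 10
r[4] = max(3+10-2, 9+9-2, 6+3-2, 8+0) = 16
r[5] = max(3+16-2, 9+10-2, 6+9-2, 8+3-2, 17+0) = 17
r[6] = max(3+17-2, 9+16-2, 6+10-2, 8+9-2, 17+3-2, 25+0) = 25
r[7] = max(3+25-2, 9+17-2, 6+16-2, …, 25+3-2, 25+0) = 26
r[8] = max(3+26-2, 9+25-2, 6+17-2, …, 25+3-2, 22+0) = 32
r[9] = max(3+32-2, 9+26-2, 6+25-2, …, 22+3-2, 23+0) = 33
One optimal plan: pieces 6 + 2 + 1 (2 cuts) → $37 − $4 = $33.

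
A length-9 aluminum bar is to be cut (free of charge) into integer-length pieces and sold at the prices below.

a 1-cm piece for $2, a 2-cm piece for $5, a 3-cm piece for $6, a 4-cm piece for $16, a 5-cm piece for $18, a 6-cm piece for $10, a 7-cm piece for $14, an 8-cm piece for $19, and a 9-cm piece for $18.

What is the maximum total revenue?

Build best[k] bottom-up: best[k] = max over allowed piece i of (p[i] + best[k−i]).
best[1] = 2
best[2] = 5
best[3] = 7  (first piece 1, then best[2]=5)
best[4] = 16
best[5] = 18  (first piece 1, then best[4]=16)
best[6] = 21  (first piece 2, then best[4]=16)
best[7] = 23  (first piece 1, then best[6]=21)
best[8] = 32  (first piece 4, then best[4]=16)
best[9] = 34  (first piece 1, then best[8]=32)
One optimal cutting: 4 + 4 + 1 → $16 + $16 + $2 = $34.

34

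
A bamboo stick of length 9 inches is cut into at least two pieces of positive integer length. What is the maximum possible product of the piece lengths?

Define prod[k] = max over 1≤i<k of i · max(k−i, prod[k−i]); the inner max lets the remainder stay uncut if that's better.
prod[2] = 1×max(1,0) = 1×1 = 1
prod[3] = 1×max(2,1) = 1×2 = 2
prod[4] = 2×max(2,1) = 2×2 = 4
prod[5] = 2×max(3,2) = 2×3 = 6
prod[6] = 3×max(3,2) = 3×3 = 9
prod[7] = 2×max(5,6) = 2×6 = 12
prod[8] = 2×max(6,9) = 2×9 = 18
prod[9] = 3×max(6,9) = 3×9 = 27
One optimal split: 3 + 3 + 3; product 3×3×3 = 27.

27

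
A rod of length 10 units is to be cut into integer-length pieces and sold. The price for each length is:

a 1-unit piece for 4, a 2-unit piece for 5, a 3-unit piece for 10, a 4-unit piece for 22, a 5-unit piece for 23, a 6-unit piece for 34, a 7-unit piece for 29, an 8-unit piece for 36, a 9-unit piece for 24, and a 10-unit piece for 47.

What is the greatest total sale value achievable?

Let R[k] be the best obtainable value from length k. For each k, try every first piece i and keep the best of price[i] + R[k−i].
R[1] = 4
R[2] = max(4+4, 5+0) = 8
R[3] = max(4+8, 5+4, 10+0) = 12
R[4] = max(4+12, 5+8, 10+4, 22+0) = 22
R[5] = max(4+22, 5+12, 10+8, 22+4, 23+0) = 26
R[6] = max(4+26, 5+22, 10+12, 22+8, 23+4, 34+0) = 34
R[7] = max(4+34, 5+26, 10+22, …, 34+4, 29+0) = 38
R[8] = max(4+38, 5+34, 10+26, …, 29+4, 36+0) = 44
R[9] = max(4+44, 5+38, 10+34, …, 36+4, 24+0) = 48
R[10] = max(4+48, 5+44, 10+38, …, 24+4, 47+0) = 56
One optimal cutting: 6 + 4 → 34 + 22 = 56.

56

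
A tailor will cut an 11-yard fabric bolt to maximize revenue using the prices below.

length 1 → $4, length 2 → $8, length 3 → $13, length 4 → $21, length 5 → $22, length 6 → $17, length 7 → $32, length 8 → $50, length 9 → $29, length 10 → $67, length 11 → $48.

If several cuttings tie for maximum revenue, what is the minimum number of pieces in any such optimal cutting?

Consider every possible first cut. r[k] is the best of p[i]+r[k−i] over all sellable i≤k.
r[1] = 4
r[2] = max(4+4, 8+0) = 8
r[3] = max(4+8, 8+4, 13+0) = 13
r[4] = max(4+13, 8+8, 13+4, 21+0) = 21
r[5] = max(4+21, 8+13, 13+8, 21+4, 22+0) = 25
r[6] = max(4+25, 8+21, 13+13, 21+8, 22+4, 17+0) = 29
r[7] = max(4+29, 8+25, 13+21, …, 17+4, 32+0) = 34
r[8] = max(4+34, 8+29, 13+25, …, 32+4, 50+0) = 50
r[9] = max(4+50, 8+34, 13+29, …, 50+4, 29+0) = 54
r[10] = max(4+54, 8+50, 13+34, …, 29+4, 67+0) = 67
r[11] = max(4+67, 8+54, 13+50, …, 67+4, 48+0) = 71
Maximum revenue is $71.
Now minimize piece count subject to staying optimal: for each k, pieces[k] = 1 + min over i with p[i]+r[k−i]=r[k] of pieces[k−i].
pieces[8] = 1
pieces[9] = 2
pieces[10] = 1
pieces[11] = 2

2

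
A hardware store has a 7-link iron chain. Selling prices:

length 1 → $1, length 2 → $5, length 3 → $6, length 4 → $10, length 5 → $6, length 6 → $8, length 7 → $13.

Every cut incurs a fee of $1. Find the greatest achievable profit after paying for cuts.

15

Let r[k] be the best obtainable value from length k. For each k, try every first piece i and keep the best of price[i] + r[k−i] minus the 1 cut fee when i<k.
r[1] = 1
r[2] = max(1+1-1, 5+0) = 5
r[3] = max(1+5-1, 5+1-1, 6+0) = 6
r[4] = max(1+6-1, 5+5-1, 6+1-1, 10+0) = 10
r[5] = max(1+10-1, 5+6-1, 6+5-1, 10+1-1, 6+0) = 10
r[6] = max(1+10-1, 5+10-1, 6+6-1, 10+5-1, 6+1-1, 8+0) = 14
r[7] = max(1+14-1, 5+10-1, 6+10-1, …, 8+1-1, 13+0) = 15
One optimal plan: pieces 4 + 3 (1 cut) → $16 − $1 = $15.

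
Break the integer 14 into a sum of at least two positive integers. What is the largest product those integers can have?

Fill f[k] for k=2..14: at each k try every first piece i and multiply by the better of (k−i) uncut or f[k−i].
f[2] = 1·max(1,0) = 1·1 = 1
f[3] = 1·max(2,1) = 1·2 = 2
f[4] = 2·max(2,1) = 2·2 = 4
f[5] = 2·max(3,2) = 2·3 = 6
f[6] = 3·max(3,2) = 3·3 = 9
f[7] = 2·max(5,6) = 2·6 = 12
f[8] = 2·max(6,9) = 2·9 = 18
f[9] = 3·max(6,9) = 3·9 = 27
f[10] = 2·max(8,18) = 2·18 = 36
f[11] = 2·max(9,27) = 2·27 = 54
f[12] = 3·max(9,27) = 3·27 = 81
f[13] = 2·max(11,54) = 2·54 = 108
f[14] = 2·max(12,81) = 2·81 = 162
One optimal split: 3 + 3 + 3 + 3 + 2; product 3·3·3·3·2 = 162.

162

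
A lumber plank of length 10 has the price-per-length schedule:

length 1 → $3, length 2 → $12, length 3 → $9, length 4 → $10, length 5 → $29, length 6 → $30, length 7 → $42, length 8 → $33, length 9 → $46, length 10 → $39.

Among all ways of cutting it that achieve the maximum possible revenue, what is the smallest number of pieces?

5

Let r[k] be the best obtainable value from length k. For each k, try every first piece i and keep the best of price[i] + r[k−i].
r[1] = 3
r[2] = max(3+3, 12+0) = 12
r[3] = max(3+12, 12+3, 9+0) = 15
r[4] = max(3+15, 12+12, 9+3, 10+0) = 24
r[5] = max(3+24, 12+15, 9+12, 10+3, 29+0) = 29
r[6] = max(3+29, 12+24, 9+15, 10+12, 29+3, 30+0) = 36
r[7] = max(3+36, 12+29, 9+24, …, 30+3, 42+0) = 42
r[8] = max(3+42, 12+36, 9+29, …, 42+3, 33+0) = 48
r[9] = max(3+48, 12+42, 9+36, …, 33+3, 46+0) = 54
r[10] = max(3+54, 12+48, 9+42, …, 46+3, 39+0) = 60
Maximum revenue is $60.
Now minimize piece count subject to staying optimal: for each k, pieces[k] = 1 + min over i with p[i]+r[k−i]=r[k] of pieces[k−i].
pieces[7] = 1
pieces[8] = 4
pieces[9] = 2
pieces[10] = 5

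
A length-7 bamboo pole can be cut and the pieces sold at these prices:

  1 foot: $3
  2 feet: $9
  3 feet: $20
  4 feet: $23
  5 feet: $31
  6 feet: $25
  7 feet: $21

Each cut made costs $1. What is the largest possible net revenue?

Build net[k] bottom-up: net[k] = max over allowed piece i of (p[i] + net[k−i]) − 1 per cut.
net[1] = 3
net[2] = 9
net[3] = 20
net[4] = 23
net[5] = 31
net[6] = 39  (first piece 3, then net[3]=20)
net[7] = 42  (first piece 3, then net[4]=23)
One optimal plan: pieces 4 + 3 (1 cut) → $43 − $1 = $42.

42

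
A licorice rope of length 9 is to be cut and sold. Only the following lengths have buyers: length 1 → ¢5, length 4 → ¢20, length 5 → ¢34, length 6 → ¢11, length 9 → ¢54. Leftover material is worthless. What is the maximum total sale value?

Build r[k] bottom-up: r[k] = max over allowed piece i of (p[i] + r[k−i]).
r[1] = 5
r[2] = 10  (first piece 1, then r[1]=5)
r[3] = 15  (first piece 1, then r[2]=10)
r[4] = max(5+15, 20+0) = 20
r[5] = max(5+20, 20+5, 34+0) = 34
r[6] = max(5+34, 20+10, 34+5, 11+0) = 39
r[7] = max(5+39, 20+15, 34+10, 11+5) = 44
r[8] = max(5+44, 20+20, 34+15, 11+10) = 49
r[9] = max(5+49, 20+34, 34+20, 11+15, 54+0) = 54
One optimal cutting: 5 + 1 + 1 + 1 + 1 → ¢54.

54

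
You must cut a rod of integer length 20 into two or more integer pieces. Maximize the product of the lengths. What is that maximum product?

Let P[k] be the best product for length k (with at least one cut). For each first piece i, the rest contributes max(k−i, P[k−i]).
P[2] = 1*max(1,0) = 1*1 = 1
P[3] = max(1*2, 2*1) = 2
P[4] = max(1*3, 2*2, 3*1) = 4
P[5] = max(1*4, 2*3, 3*2, 4*1) = 6
P[6] = max(1*6, 2*4, 3*3, 4*2, 5*1) = 9
P[7] = max(1*9, 2*6, 3*4, 4*3, 5*2, 6*1) = 12
P[8] = max(1*12, 2*9, 3*6, …, 6*2, 7*1) = 18
P[9] = max(1*18, 2*12, 3*9, …, 7*2, 8*1) = 27
P[10] = max(1*27, 2*18, 3*12, …, 8*2, 9*1) = 36
P[11] = max(1*36, 2*27, 3*18, …, 9*2, 10*1) = 54
P[12] = max(1*54, 2*36, 3*27, …, 10*2, 11*1) = 81
P[13] = max(1*81, 2*54, 3*36, …, 11*2, 12*1) = 108
P[14] = max(1*108, 2*81, 3*54, …, 12*2, 13*1) = 162
P[15] = max(1*162, 2*108, 3*81, …, 13*2, 14*1) = 243
P[16] = max(1*243, 2*162, 3*108, …, 14*2, 15*1) = 324
P[17] = max(1*324, 2*243, 3*162, …, 15*2, 16*1) = 486
P[18] = max(1*486, 2*324, 3*243, …, 16*2, 17*1) = 729
P[19] = max(1*729, 2*486, 3*324, …, 17*2, 18*1) = 972
P[20] = max(1*972, 2*729, 3*486, …, 18*2, 19*1) = 1458
One optimal split: 3 + 3 + 3 + 3 + 3 + 3 + 2; product 3*3*3*3*3*3*2 = 1458.

1458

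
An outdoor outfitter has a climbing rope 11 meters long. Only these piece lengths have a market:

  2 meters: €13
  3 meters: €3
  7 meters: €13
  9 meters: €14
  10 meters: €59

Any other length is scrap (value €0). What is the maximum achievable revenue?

Build best[k] bottom-up: best[k] = max over allowed piece i of (p[i] + best[k−i]).
best[1] = 0
best[2] = 13
best[3] = max(13+0, 3+0) = 13
best[4] = max(13+13, 3+0) = 26
best[5] = max(13+13, 3+13) = 26
best[6] = max(13+26, 3+13) = 39
best[7] = max(13+26, 3+26, 13+0) = 39
best[8] = max(13+39, 3+26, 13+0) = 52
best[9] = max(13+39, 3+39, 13+13, 14+0) = 52
best[10] = max(13+52, 3+39, 13+13, 14+0, 59+0) = 65
best[11] = max(13+52, 3+52, 13+26, 14+13, 59+0) = 65
One optimal cutting: pieces 2 + 2 + 2 + 2 + 2 with 1 meter of scrap → €65.

65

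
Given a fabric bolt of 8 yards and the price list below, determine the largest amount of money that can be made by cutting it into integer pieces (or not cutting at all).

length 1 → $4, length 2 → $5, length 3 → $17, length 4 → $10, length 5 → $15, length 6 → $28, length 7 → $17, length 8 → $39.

42

Build R[k] bottom-up: R[k] = max over allowed piece i of (p[i] + R[k−i]).
R[1] = 4
R[2] = 8  (first piece 1, then R[1]=4)
R[3] = 17
R[4] = 21  (first piece 1, then R[3]=17)
R[5] = 25  (first piece 1, then R[4]=21)
R[6] = 34  (first piece 3, then R[3]=17)
R[7] = 38  (first piece 1, then R[6]=34)
R[8] = 42  (first piece 1, then R[7]=38)
One optimal cutting: 3 + 3 + 1 + 1 → $17 + $17 + $4 + $4 = $42.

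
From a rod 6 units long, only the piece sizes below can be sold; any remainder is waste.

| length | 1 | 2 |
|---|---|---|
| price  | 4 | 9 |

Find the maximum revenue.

Consider every possible first cut. best[k] is the best of p[i]+best[k−i] over all sellable i≤k.
best[1] = 4
best[2] = max(4+4, 9+0) = 9
best[3] = max(4+9, 9+4) = 13
best[4] = max(4+13, 9+9) = 18
best[5] = max(4+18, 9+13) = 22
best[6] = max(4+22, 9+18) = 27
One optimal cutting: 2 + 2 + 2 → $27.

27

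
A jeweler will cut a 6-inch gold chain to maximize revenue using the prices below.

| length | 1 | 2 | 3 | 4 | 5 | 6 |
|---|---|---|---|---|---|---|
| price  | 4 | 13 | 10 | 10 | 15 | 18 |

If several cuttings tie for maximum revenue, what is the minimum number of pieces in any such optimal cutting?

3

Build r[k] bottom-up: r[k] = max over allowed piece i of (p[i] + r[k−i]).
r[1] = 4
r[2] = max(4+4, 13+0) = 13
r[3] = max(4+13, 13+4, 10+0) = 17
r[4] = max(4+17, 13+13, 10+4, 10+0) = 26
r[5] = max(4+26, 13+17, 10+13, 10+4, 15+0) = 30
r[6] = max(4+30, 13+26, 10+17, 10+13, 15+4, 18+0) = 39
Maximum revenue is $39.
Now minimize piece count subject to staying optimal: for each k, pieces[k] = 1 + min over i with p[i]+r[k−i]=r[k] of pieces[k−i].
pieces[3] = 2
pieces[4] = 2
pieces[5] = 3
pieces[6] = 3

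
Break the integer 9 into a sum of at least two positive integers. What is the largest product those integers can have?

Let P[k] be the best product for length k (with at least one cut). For each first piece i, the rest contributes max(k−i, P[k−i]).
P[2] = 1*max(1,0) = 1*1 = 1
P[3] = max(1*2, 2*1) = 2
P[4] = max(1*3, 2*2, 3*1) = 4
P[5] = max(1*4, 2*3, 3*2, 4*1) = 6
P[6] = max(1*6, 2*4, 3*3, 4*2, 5*1) = 9
P[7] = max(1*9, 2*6, 3*4, 4*3, 5*2, 6*1) = 12
P[8] = max(1*12, 2*9, 3*6, …, 6*2, 7*1) = 18
P[9] = max(1*18, 2*12, 3*9, …, 7*2, 8*1) = 27
One optimal split: 3 + 3 + 3; product 3*3*3 = 27.

27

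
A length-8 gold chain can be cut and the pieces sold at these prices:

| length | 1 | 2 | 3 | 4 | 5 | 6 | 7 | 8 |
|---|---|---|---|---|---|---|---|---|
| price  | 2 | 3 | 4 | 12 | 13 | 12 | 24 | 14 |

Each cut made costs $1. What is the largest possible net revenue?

25

Let v[k] be the best obtainable value from length k. For each k, try every first piece i and keep the best of price[i] + v[k−i] minus the 1 cut fee when i<k.
v[1] = 2
v[2] = max(2+2-1, 3+0) = 3
v[3] = max(2+3-1, 3+2-1, 4+0) = 4
v[4] = max(2+4-1, 3+3-1, 4+2-1, 12+0) = 12
v[5] = max(2+12-1, 3+4-1, 4+3-1, 12+2-1, 13+0) = 13
v[6] = max(2+13-1, 3+12-1, 4+4-1, 12+3-1, 13+2-1, 12+0) = 14
v[7] = max(2+14-1, 3+13-1, 4+12-1, …, 12+2-1, 24+0) = 24
v[8] = max(2+24-1, 3+14-1, 4+13-1, …, 24+2-1, 14+0) = 25
One optimal plan: pieces 7 + 1 (1 cut) → $26 − $1 = $25.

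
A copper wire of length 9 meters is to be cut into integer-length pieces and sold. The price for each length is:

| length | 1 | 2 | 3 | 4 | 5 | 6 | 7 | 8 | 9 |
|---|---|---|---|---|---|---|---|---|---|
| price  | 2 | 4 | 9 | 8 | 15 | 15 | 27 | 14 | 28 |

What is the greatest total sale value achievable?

31

Consider every possible first cut. R[k] is the best of p[i]+R[k−i] over all sellable i≤k.
R[1] = 2
R[2] = 4  (first piece 1, then R[1]=2)
R[3] = 9
R[4] = 11  (first piece 1, then R[3]=9)
R[5] = 15
R[6] = 18  (first piece 3, then R[3]=9)
R[7] = 27
R[8] = 29  (first piece 1, then R[7]=27)
R[9] = 31  (first piece 1, then R[8]=29)
One optimal cutting: 7 + 1 + 1 → €27 + €2 + €2 = €31.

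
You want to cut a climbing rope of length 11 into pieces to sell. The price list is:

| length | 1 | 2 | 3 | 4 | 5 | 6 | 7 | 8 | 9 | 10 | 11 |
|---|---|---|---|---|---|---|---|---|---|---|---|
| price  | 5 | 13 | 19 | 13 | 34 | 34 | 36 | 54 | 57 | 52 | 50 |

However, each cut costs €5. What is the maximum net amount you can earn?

Build v[k] bottom-up: v[k] = max over allowed piece i of (p[i] + v[k−i]) − 5 per cut.
v[1] = 5
v[2] = max(5+5-5, 13+0) = 13
v[3] = max(5+13-5, 13+5-5, 19+0) = 19
v[4] = max(5+19-5, 13+13-5, 19+5-5, 13+0) = 21
v[5] = max(5+21-5, 13+19-5, 19+13-5, 13+5-5, 34+0) = 34
v[6] = max(5+34-5, 13+21-5, 19+19-5, 13+13-5, 34+5-5, 34+0) = 34
v[7] = max(5+34-5, 13+34-5, 19+21-5, …, 34+5-5, 36+0) = 42
v[8] = max(5+42-5, 13+34-5, 19+34-5, …, 36+5-5, 54+0) = 54
v[9] = max(5+54-5, 13+42-5, 19+34-5, …, 54+5-5, 57+0) = 57
v[10] = max(5+57-5, 13+54-5, 19+42-5, …, 57+5-5, 52+0) = 63
v[11] = max(5+63-5, 13+57-5, 19+54-5, …, 52+5-5, 50+0) = 68
One optimal plan: pieces 8 + 3 (1 cut) → €73 − €5 = €68.

68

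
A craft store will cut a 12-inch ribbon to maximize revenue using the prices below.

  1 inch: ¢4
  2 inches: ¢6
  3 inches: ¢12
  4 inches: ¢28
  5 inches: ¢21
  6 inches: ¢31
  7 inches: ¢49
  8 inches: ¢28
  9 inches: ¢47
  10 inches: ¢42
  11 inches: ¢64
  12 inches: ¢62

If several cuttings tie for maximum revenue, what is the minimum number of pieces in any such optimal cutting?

3

Build r[k] bottom-up: r[k] = max over allowed piece i of (p[i] + r[k−i]).
r[1] = 4
r[2] = max(4+4, 6+0) = 8
r[3] = max(4+8, 6+4, 12+0) = 12
r[4] = max(4+12, 6+8, 12+4, 28+0) = 28
r[5] = max(4+28, 6+12, 12+8, 28+4, 21+0) = 32
r[6] = max(4+32, 6+28, 12+12, 28+8, 21+4, 31+0) = 36
r[7] = max(4+36, 6+32, 12+28, …, 31+4, 49+0) = 49
r[8] = max(4+49, 6+36, 12+32, …, 49+4, 28+0) = 56
r[9] = max(4+56, 6+49, 12+36, …, 28+4, 47+0) = 60
r[10] = max(4+60, 6+56, 12+49, …, 47+4, 42+0) = 64
r[11] = max(4+64, 6+60, 12+56, …, 42+4, 64+0) = 77
r[12] = max(4+77, 6+64, 12+60, …, 64+4, 62+0) = 84
Maximum revenue is ¢84.
Now minimize piece count subject to staying optimal: for each k, pieces[k] = 1 + min over i with p[i]+r[k−i]=r[k] of pieces[k−i].
pieces[9] = 3
pieces[10] = 4
pieces[11] = 2
pieces[12] = 3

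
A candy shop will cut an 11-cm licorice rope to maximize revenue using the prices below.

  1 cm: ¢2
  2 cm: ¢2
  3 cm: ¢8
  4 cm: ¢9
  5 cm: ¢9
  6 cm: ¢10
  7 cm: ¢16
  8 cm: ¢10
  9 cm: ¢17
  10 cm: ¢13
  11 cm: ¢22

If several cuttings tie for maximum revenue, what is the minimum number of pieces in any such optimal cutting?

5

Consider every possible first cut. r[k] is the best of p[i]+r[k−i] over all sellable i≤k.
r[1] = 2
r[2] = max(2+2, 2+0) = 4
r[3] = max(2+4, 2+2, 8+0) = 8
r[4] = max(2+8, 2+4, 8+2, 9+0) = 10
r[5] = max(2+10, 2+8, 8+4, 9+2, 9+0) = 12
r[6] = max(2+12, 2+10, 8+8, 9+4, 9+2, 10+0) = 16
r[7] = max(2+16, 2+12, 8+10, …, 10+2, 16+0) = 18
r[8] = max(2+18, 2+16, 8+12, …, 16+2, 10+0) = 20
r[9] = max(2+20, 2+18, 8+16, …, 10+2, 17+0) = 24
r[10] = max(2+24, 2+20, 8+18, …, 17+2, 13+0) = 26
r[11] = max(2+26, 2+24, 8+20, …, 13+2, 22+0) = 28
Maximum revenue is ¢28.
Now minimize piece count subject to staying optimal: for each k, pieces[k] = 1 + min over i with p[i]+r[k−i]=r[k] of pieces[k−i].
pieces[8] = 4
pieces[9] = 3
pieces[10] = 4
pieces[11] = 5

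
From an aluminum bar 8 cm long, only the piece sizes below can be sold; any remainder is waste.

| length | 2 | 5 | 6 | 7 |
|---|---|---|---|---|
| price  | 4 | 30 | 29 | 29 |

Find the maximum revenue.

34

Let r[k] be the best obtainable value from length k. For each k, try every first piece i and keep the best of price[i] + r[k−i].
r[1] = 0
r[2] = 4
r[3] = 4
r[4] = 8  (first piece 2, then r[2]=4)
r[5] = max(4+4, 30+0) = 30
r[6] = max(4+8, 30+0, 29+0) = 30
r[7] = max(4+30, 30+4, 29+0, 29+0) = 34
r[8] = max(4+30, 30+4, 29+4, 29+0) = 34
One optimal cutting: pieces 5 + 2 with 1 cm of scrap → $34.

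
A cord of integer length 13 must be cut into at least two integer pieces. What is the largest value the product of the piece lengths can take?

Fill m[k] for k=2..13: at each k try every first piece i and multiply by the better of (k−i) uncut or m[k−i].
m[2] = 1×max(1,0) = 1×1 = 1
m[3] = max(1×2, 2×1) = 2
m[4] = max(1×3, 2×2, 3×1) = 4
m[5] = max(1×4, 2×3, 3×2, 4×1) = 6
m[6] = max(1×6, 2×4, 3×3, 4×2, 5×1) = 9
m[7] = max(1×9, 2×6, 3×4, 4×3, 5×2, 6×1) = 12
m[8] = max(1×12, 2×9, 3×6, …, 6×2, 7×1) = 18
m[9] = max(1×18, 2×12, 3×9, …, 7×2, 8×1) = 27
m[10] = max(1×27, 2×18, 3×12, …, 8×2, 9×1) = 36
m[11] = max(1×36, 2×27, 3×18, …, 9×2, 10×1) = 54
m[12] = max(1×54, 2×36, 3×27, …, 10×2, 11×1) = 81
m[13] = max(1×81, 2×54, 3×36, …, 11×2, 12×1) = 108
One optimal split: 3 + 3 + 3 + 2 + 2; product 3×3×3×2×2 = 108.

108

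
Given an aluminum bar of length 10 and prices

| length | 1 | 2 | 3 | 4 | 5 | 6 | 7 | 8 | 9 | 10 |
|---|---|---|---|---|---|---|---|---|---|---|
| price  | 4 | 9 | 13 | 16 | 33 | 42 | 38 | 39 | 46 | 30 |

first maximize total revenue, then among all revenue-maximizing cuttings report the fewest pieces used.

2

Build r[k] bottom-up: r[k] = max over allowed piece i of (p[i] + r[k−i]).
r[1] = 4
r[2] = max(4+4, 9+0) = 9
r[3] = max(4+9, 9+4, 13+0) = 13
r[4] = max(4+13, 9+9, 13+4, 16+0) = 18
r[5] = max(4+18, 9+13, 13+9, 16+4, 33+0) = 33
r[6] = max(4+33, 9+18, 13+13, 16+9, 33+4, 42+0) = 42
r[7] = max(4+42, 9+33, 13+18, …, 42+4, 38+0) = 46
r[8] = max(4+46, 9+42, 13+33, …, 38+4, 39+0) = 51
r[9] = max(4+51, 9+46, 13+42, …, 39+4, 46+0) = 55
r[10] = max(4+55, 9+51, 13+46, …, 46+4, 30+0) = 66
Maximum revenue is $66.
Now minimize piece count subject to staying optimal: for each k, pieces[k] = 1 + min over i with p[i]+r[k−i]=r[k] of pieces[k−i].
pieces[7] = 2
pieces[8] = 2
pieces[9] = 2
pieces[10] = 2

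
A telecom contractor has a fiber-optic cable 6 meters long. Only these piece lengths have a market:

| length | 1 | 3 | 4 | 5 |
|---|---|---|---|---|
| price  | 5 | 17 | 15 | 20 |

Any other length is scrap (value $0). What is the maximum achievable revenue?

Let best[k] be the best obtainable value from length k. For each k, try every first piece i and keep the best of price[i] + best[k−i].
best[1] = 5
best[2] = 10  (first piece 1, then best[1]=5)
best[3] = 17
best[4] = 22  (first piece 1, then best[3]=17)
best[5] = 27  (first piece 1, then best[4]=22)
best[6] = 34  (first piece 3, then best[3]=17)
One optimal cutting: 3 + 3 → $34.

34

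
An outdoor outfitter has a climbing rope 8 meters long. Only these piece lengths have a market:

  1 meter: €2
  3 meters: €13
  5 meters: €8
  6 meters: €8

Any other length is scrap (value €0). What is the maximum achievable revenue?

Consider every possible first cut. f[k] is the best of p[i]+f[k−i] over all sellable i≤k.
f[1] = 2
f[2] = 4  (first piece 1, then f[1]=2)
f[3] = 13
f[4] = 15  (first piece 1, then f[3]=13)
f[5] = 17  (first piece 1, then f[4]=15)
f[6] = 26  (first piece 3, then f[3]=13)
f[7] = 28  (first piece 1, then f[6]=26)
f[8] = 30  (first piece 1, then f[7]=28)
One optimal cutting: 3 + 3 + 1 + 1 → €30.

30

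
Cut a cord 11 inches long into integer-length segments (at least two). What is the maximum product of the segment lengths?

54

Fill m[k] for k=2..11: at each k try every first piece i and multiply by the better of (k−i) uncut or m[k−i].
m[2] = 1×max(1,0) = 1×1 = 1
m[3] = 1×max(2,1) = 1×2 = 2
m[4] = 2×max(2,1) = 2×2 = 4
m[5] = 2×max(3,2) = 2×3 = 6
m[6] = 3×max(3,2) = 3×3 = 9
m[7] = 2×max(5,6) = 2×6 = 12
m[8] = 2×max(6,9) = 2×9 = 18
m[9] = 3×max(6,9) = 3×9 = 27
m[10] = 2×max(8,18) = 2×18 = 36
m[11] = 2×max(9,27) = 2×27 = 54
One optimal split: 3 + 3 + 3 + 2; product 3×3×3×2 = 54.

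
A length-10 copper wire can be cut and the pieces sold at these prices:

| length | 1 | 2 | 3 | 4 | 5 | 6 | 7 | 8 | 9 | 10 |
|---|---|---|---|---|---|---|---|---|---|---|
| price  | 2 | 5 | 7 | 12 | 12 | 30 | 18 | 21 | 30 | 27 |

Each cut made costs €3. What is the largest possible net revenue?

Consider every possible first cut. r[k] is the best of p[i]+r[k−i] over all sellable i≤k, charging 3 whenever i<k.
r[1] = 2
r[2] = 5
r[3] = 7
r[4] = 12
r[5] = 12
r[6] = 30
r[7] = 29  (first piece 1, then r[6]=30)
r[8] = 32  (first piece 2, then r[6]=30)
r[9] = 34  (first piece 3, then r[6]=30)
r[10] = 39  (first piece 4, then r[6]=30)
One optimal plan: pieces 6 + 4 (1 cut) → €42 − €3 = €39.

39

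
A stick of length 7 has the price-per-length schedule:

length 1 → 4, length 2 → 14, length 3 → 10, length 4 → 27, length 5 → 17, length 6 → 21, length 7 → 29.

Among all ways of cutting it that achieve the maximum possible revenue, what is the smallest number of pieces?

4

Consider every possible first cut. r[k] is the best of p[i]+r[k−i] over all sellable i≤k.
r[1] = 4
r[2] = 14
r[3] = 18  (first piece 1, then r[2]=14)
r[4] = 28  (first piece 2, then r[2]=14)
r[5] = 32  (first piece 1, then r[4]=28)
r[6] = 42  (first piece 2, then r[4]=28)
r[7] = 46  (first piece 1, then r[6]=42)
Maximum revenue is 46.
Now minimize piece count subject to staying optimal: for each k, pieces[k] = 1 + min over i with p[i]+r[k−i]=r[k] of pieces[k−i].
pieces[4] = 2
pieces[5] = 3
pieces[6] = 3
pieces[7] = 4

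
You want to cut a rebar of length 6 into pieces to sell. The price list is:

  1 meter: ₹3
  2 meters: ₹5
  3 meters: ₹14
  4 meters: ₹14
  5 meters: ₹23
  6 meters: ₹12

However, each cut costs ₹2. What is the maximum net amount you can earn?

26

Build r[k] bottom-up: r[k] = max over allowed piece i of (p[i] + r[k−i]) − 2 per cut.
r[1] = 3
r[2] = max(3+3-2, 5+0) = 5
r[3] = max(3+5-2, 5+3-2, 14+0) = 14
r[4] = max(3+14-2, 5+5-2, 14+3-2, 14+0) = 15
r[5] = max(3+15-2, 5+14-2, 14+5-2, 14+3-2, 23+0) = 23
r[6] = max(3+23-2, 5+15-2, 14+14-2, 14+5-2, 23+3-2, 12+0) = 26
One optimal plan: pieces 3 + 3 (1 cut) → ₹28 − ₹2 = ₹26.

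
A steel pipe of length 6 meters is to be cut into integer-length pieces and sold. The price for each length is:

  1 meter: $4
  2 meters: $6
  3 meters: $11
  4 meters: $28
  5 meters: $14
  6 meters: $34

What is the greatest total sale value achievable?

Build best[k] bottom-up: best[k] = max over allowed piece i of (p[i] + best[k−i]).
best[1] = 4
best[2] = max(4+4, 6+0) = 8
best[3] = max(4+8, 6+4, 11+0) = 12
best[4] = max(4+12, 6+8, 11+4, 28+0) = 28
best[5] = max(4+28, 6+12, 11+8, 28+4, 14+0) = 32
best[6] = max(4+32, 6+28, 11+12, 28+8, 14+4, 34+0) = 36
One optimal cutting: 4 + 1 + 1 → $28 + $4 + $4 = $36.

36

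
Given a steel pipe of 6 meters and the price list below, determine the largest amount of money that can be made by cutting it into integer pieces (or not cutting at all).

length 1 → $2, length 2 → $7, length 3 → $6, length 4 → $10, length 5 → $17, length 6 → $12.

Consider every possible first cut. best[k] is the best of p[i]+best[k−i] over all sellable i≤k.
best[1] = 2
best[2] = 7
best[3] = 9  (first piece 1, then best[2]=7)
best[4] = 14  (first piece 2, then best[2]=7)
best[5] = 17
best[6] = 21  (first piece 2, then best[4]=14)
One optimal cutting: 2 + 2 + 2 → $7 + $7 + $7 = $21.

21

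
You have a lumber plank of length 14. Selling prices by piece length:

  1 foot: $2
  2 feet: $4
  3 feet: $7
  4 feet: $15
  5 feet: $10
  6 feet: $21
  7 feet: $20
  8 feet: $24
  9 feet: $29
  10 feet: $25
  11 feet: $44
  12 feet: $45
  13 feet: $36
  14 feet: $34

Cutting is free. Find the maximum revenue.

Let r[k] be the best obtainable value from length k. For each k, try every first piece i and keep the best of price[i] + r[k−i].
r[1] = 2
r[2] = max(2+2, 4+0) = 4
r[3] = max(2+4, 4+2, 7+0) = 7
r[4] = max(2+7, 4+4, 7+2, 15+0) = 15
r[5] = max(2+15, 4+7, 7+4, 15+2, 10+0) = 17
r[6] = max(2+17, 4+15, 7+7, 15+4, 10+2, 21+0) = 21
r[7] = max(2+21, 4+17, 7+15, …, 21+2, 20+0) = 23
r[8] = max(2+23, 4+21, 7+17, …, 20+2, 24+0) = 30
r[9] = max(2+30, 4+23, 7+21, …, 24+2, 29+0) = 32
r[10] = max(2+32, 4+30, 7+23, …, 29+2, 25+0) = 36
r[11] = max(2+36, 4+32, 7+30, …, 25+2, 44+0) = 44
r[12] = max(2+44, 4+36, 7+32, …, 44+2, 45+0) = 46
r[13] = max(2+46, 4+44, 7+36, …, 45+2, 36+0) = 48
r[14] = max(2+48, 4+46, 7+44, …, 36+2, 34+0) = 51
One optimal cutting: 11 + 3 → $44 + $7 = $51.

51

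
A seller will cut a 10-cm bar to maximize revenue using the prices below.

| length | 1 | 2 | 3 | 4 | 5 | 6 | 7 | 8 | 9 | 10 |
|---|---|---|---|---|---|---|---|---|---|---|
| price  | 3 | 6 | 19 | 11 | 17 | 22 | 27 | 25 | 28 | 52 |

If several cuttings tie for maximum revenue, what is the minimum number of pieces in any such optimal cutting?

Let r[k] be the best obtainable value from length k. For each k, try every first piece i and keep the best of price[i] + r[k−i].
r[1] = 3
r[2] = max(3+3, 6+0) = 6
r[3] = max(3+6, 6+3, 19+0) = 19
r[4] = max(3+19, 6+6, 19+3, 11+0) = 22
r[5] = max(3+22, 6+19, 19+6, 11+3, 17+0) = 25
r[6] = max(3+25, 6+22, 19+19, 11+6, 17+3, 22+0) = 38
r[7] = max(3+38, 6+25, 19+22, …, 22+3, 27+0) = 41
r[8] = max(3+41, 6+38, 19+25, …, 27+3, 25+0) = 44
r[9] = max(3+44, 6+41, 19+38, …, 25+3, 28+0) = 57
r[10] = max(3+57, 6+44, 19+41, …, 28+3, 52+0) = 60
Maximum revenue is 60.
Now minimize piece count subject to staying optimal: for each k, pieces[k] = 1 + min over i with p[i]+r[k−i]=r[k] of pieces[k−i].
pieces[7] = 3
pieces[8] = 3
pieces[9] = 3
pieces[10] = 4

4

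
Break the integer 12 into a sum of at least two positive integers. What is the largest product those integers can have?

Let f[k] be the best product for length k (with at least one cut). For each first piece i, the rest contributes max(k−i, f[k−i]).
Small cases: f[2]=1, f[3]=2, f[4]=4, f[5]=6, f[6]=9, f[7]=12.
f[8] = max(1·12, 2·9, 3·6, …, 6·2, 7·1) = 18
f[9] = max(1·18, 2·12, 3·9, …, 7·2, 8·1) = 27
f[10] = max(1·27, 2·18, 3·12, …, 8·2, 9·1) = 36
f[11] = max(1·36, 2·27, 3·18, …, 9·2, 10·1) = 54
f[12] = max(1·54, 2·36, 3·27, …, 10·2, 11·1) = 81
One optimal split: 3 + 3 + 3 + 3; product 3·3·3·3 = 81.

81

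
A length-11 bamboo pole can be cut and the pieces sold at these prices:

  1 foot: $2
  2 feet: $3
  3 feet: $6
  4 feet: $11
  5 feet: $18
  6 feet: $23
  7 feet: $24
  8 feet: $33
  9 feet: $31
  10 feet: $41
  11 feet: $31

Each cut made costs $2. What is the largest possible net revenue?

41

Let net[k] be the best obtainable value from length k. For each k, try every first piece i and keep the best of price[i] + net[k−i] minus the 2 cut fee when i<k.
net[1] = 2
net[2] = max(2+2-2, 3+0) = 3
net[3] = max(2+3-2, 3+2-2, 6+0) = 6
net[4] = max(2+6-2, 3+3-2, 6+2-2, 11+0) = 11
net[5] = max(2+11-2, 3+6-2, 6+3-2, 11+2-2, 18+0) = 18
net[6] = max(2+18-2, 3+11-2, 6+6-2, 11+3-2, 18+2-2, 23+0) = 23
net[7] = max(2+23-2, 3+18-2, 6+11-2, …, 23+2-2, 24+0) = 24
net[8] = max(2+24-2, 3+23-2, 6+18-2, …, 24+2-2, 33+0) = 33
net[9] = max(2+33-2, 3+24-2, 6+23-2, …, 33+2-2, 31+0) = 33
net[10] = max(2+33-2, 3+33-2, 6+24-2, …, 31+2-2, 41+0) = 41
net[11] = max(2+41-2, 3+33-2, 6+33-2, …, 41+2-2, 31+0) = 41
One optimal plan: pieces 10 + 1 (1 cut) → $43 − $2 = $41.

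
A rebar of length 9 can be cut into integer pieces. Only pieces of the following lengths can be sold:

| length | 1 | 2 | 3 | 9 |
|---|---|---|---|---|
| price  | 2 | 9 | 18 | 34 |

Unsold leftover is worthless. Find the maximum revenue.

Let r[k] be the best obtainable value from length k. For each k, try every first piece i and keep the best of price[i] + r[k−i].
r[1] = 2
r[2] = max(2+2, 9+0) = 9
r[3] = max(2+9, 9+2, 18+0) = 18
r[4] = max(2+18, 9+9, 18+2) = 20
r[5] = max(2+20, 9+18, 18+9) = 27
r[6] = max(2+27, 9+20, 18+18) = 36
r[7] = max(2+36, 9+27, 18+20) = 38
r[8] = max(2+38, 9+36, 18+27) = 45
r[9] = max(2+45, 9+38, 18+36, 34+0) = 54
One optimal cutting: 3 + 3 + 3 → ₹54.

54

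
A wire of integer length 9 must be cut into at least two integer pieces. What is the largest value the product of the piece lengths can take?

27

Define m[k] = max over 1≤i<k of i · max(k−i, m[k−i]); the inner max lets the remainder stay uncut if that's better.
m[2] = 1·max(1,0) = 1·1 = 1
m[3] = max(1·2, 2·1) = 2
m[4] = max(1·3, 2·2, 3·1) = 4
m[5] = max(1·4, 2·3, 3·2, 4·1) = 6
m[6] = max(1·6, 2·4, 3·3, 4·2, 5·1) = 9
m[7] = max(1·9, 2·6, 3·4, 4·3, 5·2, 6·1) = 12
m[8] = max(1·12, 2·9, 3·6, …, 6·2, 7·1) = 18
m[9] = max(1·18, 2·12, 3·9, …, 7·2, 8·1) = 27
One optimal split: 3 + 3 + 3; product 3·3·3 = 27.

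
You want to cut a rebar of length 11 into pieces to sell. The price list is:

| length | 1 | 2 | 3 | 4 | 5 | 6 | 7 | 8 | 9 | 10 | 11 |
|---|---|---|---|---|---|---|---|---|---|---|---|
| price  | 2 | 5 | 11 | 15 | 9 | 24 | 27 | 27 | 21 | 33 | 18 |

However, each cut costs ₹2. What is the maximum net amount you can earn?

Let net[k] be the best obtainable value from length k. For each k, try every first piece i and keep the best of price[i] + net[k−i] minus the 2 cut fee when i<k.
net[1] = 2
net[2] = 5
net[3] = 11
net[4] = 15
net[5] = 15  (first piece 1, then net[4]=15)
net[6] = 24
net[7] = 27
net[8] = 28  (first piece 4, then net[4]=15)
net[9] = 33  (first piece 3, then net[6]=24)
net[10] = 37  (first piece 4, then net[6]=24)
net[11] = 40  (first piece 4, then net[7]=27)
One optimal plan: pieces 7 + 4 (1 cut) → ₹42 − ₹2 = ₹40.

40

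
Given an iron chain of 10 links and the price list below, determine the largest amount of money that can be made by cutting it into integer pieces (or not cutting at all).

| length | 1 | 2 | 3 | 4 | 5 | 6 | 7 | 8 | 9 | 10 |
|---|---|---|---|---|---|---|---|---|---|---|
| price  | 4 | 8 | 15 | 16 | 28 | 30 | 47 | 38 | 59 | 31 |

Let r[k] be the best obtainable value from length k. For each k, try every first piece i and keep the best of price[i] + r[k−i].
r[1] = 4
r[2] = max(4+4, 8+0) = 8
r[3] = max(4+8, 8+4, 15+0) = 15
r[4] = max(4+15, 8+8, 15+4, 16+0) = 19
r[5] = max(4+19, 8+15, 15+8, 16+4, 28+0) = 28
r[6] = max(4+28, 8+19, 15+15, 16+8, 28+4, 30+0) = 32
r[7] = max(4+32, 8+28, 15+19, …, 30+4, 47+0) = 47
r[8] = max(4+47, 8+32, 15+28, …, 47+4, 38+0) = 51
r[9] = max(4+51, 8+47, 15+32, …, 38+4, 59+0) = 59
r[10] = max(4+59, 8+51, 15+47, …, 59+4, 31+0) = 63
One optimal cutting: 9 + 1 → $59 + $4 = $63.

63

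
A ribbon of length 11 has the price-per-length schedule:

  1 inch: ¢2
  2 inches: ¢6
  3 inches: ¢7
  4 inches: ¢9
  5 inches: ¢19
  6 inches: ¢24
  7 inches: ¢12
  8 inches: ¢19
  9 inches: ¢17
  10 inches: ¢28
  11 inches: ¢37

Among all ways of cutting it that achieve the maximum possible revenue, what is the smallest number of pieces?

Consider every possible first cut. r[k] is the best of p[i]+r[k−i] over all sellable i≤k.
r[1] = 2
r[2] = max(2+2, 6+0) = 6
r[3] = max(2+6, 6+2, 7+0) = 8
r[4] = max(2+8, 6+6, 7+2, 9+0) = 12
r[5] = max(2+12, 6+8, 7+6, 9+2, 19+0) = 19
r[6] = max(2+19, 6+12, 7+8, 9+6, 19+2, 24+0) = 24
r[7] = max(2+24, 6+19, 7+12, …, 24+2, 12+0) = 26
r[8] = max(2+26, 6+24, 7+19, …, 12+2, 19+0) = 30
r[9] = max(2+30, 6+26, 7+24, …, 19+2, 17+0) = 32
r[10] = max(2+32, 6+30, 7+26, …, 17+2, 28+0) = 38
r[11] = max(2+38, 6+32, 7+30, …, 28+2, 37+0) = 43
Maximum revenue is ¢43.
Now minimize piece count subject to staying optimal: for each k, pieces[k] = 1 + min over i with p[i]+r[k−i]=r[k] of pieces[k−i].
pieces[8] = 2
pieces[9] = 3
pieces[10] = 2
pieces[11] = 2

2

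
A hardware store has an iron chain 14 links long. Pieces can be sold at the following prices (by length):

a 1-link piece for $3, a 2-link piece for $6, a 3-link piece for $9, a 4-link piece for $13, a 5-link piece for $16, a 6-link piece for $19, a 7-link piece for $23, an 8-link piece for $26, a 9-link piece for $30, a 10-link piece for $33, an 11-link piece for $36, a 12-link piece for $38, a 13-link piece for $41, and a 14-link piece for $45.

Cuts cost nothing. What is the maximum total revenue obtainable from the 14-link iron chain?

Consider every possible first cut. R[k] is the best of p[i]+R[k−i] over all sellable i≤k.
R[1] = 3
R[2] = 6  (first piece 1, then R[1]=3)
R[3] = 9  (first piece 1, then R[2]=6)
R[4] = 13
R[5] = 16  (first piece 1, then R[4]=13)
R[6] = 19  (first piece 1, then R[5]=16)
R[7] = 23
R[8] = 26  (first piece 1, then R[7]=23)
R[9] = 30
R[10] = 33  (first piece 1, then R[9]=30)
R[11] = 36  (first piece 1, then R[10]=33)
R[12] = 39  (first piece 1, then R[11]=36)
R[13] = 43  (first piece 4, then R[9]=30)
R[14] = 46  (first piece 1, then R[13]=43)
One optimal cutting: 9 + 4 + 1 → $30 + $13 + $3 = $46.

46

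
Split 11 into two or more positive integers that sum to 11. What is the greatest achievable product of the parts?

54

Define f[k] = max over 1≤i<k of i · max(k−i, f[k−i]); the inner max lets the remainder stay uncut if that's better.
f[2] = 1*max(1,0) = 1*1 = 1
f[3] = 1*max(2,1) = 1*2 = 2
f[4] = 2*max(2,1) = 2*2 = 4
f[5] = 2*max(3,2) = 2*3 = 6
f[6] = 3*max(3,2) = 3*3 = 9
f[7] = 2*max(5,6) = 2*6 = 12
f[8] = 2*max(6,9) = 2*9 = 18
f[9] = 3*max(6,9) = 3*9 = 27
f[10] = 2*max(8,18) = 2*18 = 36
f[11] = 2*max(9,27) = 2*27 = 54
One optimal split: 3 + 3 + 3 + 2; product 3*3*3*2 = 54.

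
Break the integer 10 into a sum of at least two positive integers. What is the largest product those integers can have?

36

Fill g[k] for k=2..10: at each k try every first piece i and multiply by the better of (k−i) uncut or g[k−i].
g[2] = 1·max(1,0) = 1·1 = 1
g[3] = 1·max(2,1) = 1·2 = 2
g[4] = 2·max(2,1) = 2·2 = 4
g[5] = 2·max(3,2) = 2·3 = 6
g[6] = 3·max(3,2) = 3·3 = 9
g[7] = 2·max(5,6) = 2·6 = 12
g[8] = 2·max(6,9) = 2·9 = 18
g[9] = 3·max(6,9) = 3·9 = 27
g[10] = 2·max(8,18) = 2·18 = 36
One optimal split: 3 + 3 + 2 + 2; product 3·3·2·2 = 36.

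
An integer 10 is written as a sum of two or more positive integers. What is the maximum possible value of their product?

36

Fill g[k] for k=2..10: at each k try every first piece i and multiply by the better of (k−i) uncut or g[k−i].
Small cases: g[2]=1, g[3]=2, g[4]=4, g[5]=6.
g[6] = max(1·6, 2·4, 3·3, 4·2, 5·1) = 9
g[7] = max(1·9, 2·6, 3·4, 4·3, 5·2, 6·1) = 12
g[8] = max(1·12, 2·9, 3·6, …, 6·2, 7·1) = 18
g[9] = max(1·18, 2·12, 3·9, …, 7·2, 8·1) = 27
g[10] = max(1·27, 2·18, 3·12, …, 8·2, 9·1) = 36
One optimal split: 3 + 3 + 2 + 2; product 3·3·2·2 = 36.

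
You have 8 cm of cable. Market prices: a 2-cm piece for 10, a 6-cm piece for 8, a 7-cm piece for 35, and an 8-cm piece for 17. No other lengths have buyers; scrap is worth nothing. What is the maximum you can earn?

Let best[k] be the best obtainable value from length k. For each k, try every first piece i and keep the best of price[i] + best[k−i].
best[1] = 0
best[2] = 10
best[3] = 10
best[4] = 20  (first piece 2, then best[2]=10)
best[5] = 20
best[6] = max(10+20, 8+0) = 30
best[7] = max(10+20, 8+0, 35+0) = 35
best[8] = max(10+30, 8+10, 35+0, 17+0) = 40
One optimal cutting: 2 + 2 + 2 + 2 → 40.

40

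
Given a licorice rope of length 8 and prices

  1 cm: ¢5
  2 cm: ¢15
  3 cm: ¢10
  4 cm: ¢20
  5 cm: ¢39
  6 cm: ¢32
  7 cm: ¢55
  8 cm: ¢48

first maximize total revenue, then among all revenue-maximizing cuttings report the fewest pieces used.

Let r[k] be the best obtainable value from length k. For each k, try every first piece i and keep the best of price[i] + r[k−i].
r[1] = 5
r[2] = 15
r[3] = 20  (first piece 1, then r[2]=15)
r[4] = 30  (first piece 2, then r[2]=15)
r[5] = 39
r[6] = 45  (first piece 2, then r[4]=30)
r[7] = 55
r[8] = 60  (first piece 1, then r[7]=55)
Maximum revenue is ¢60.
Now minimize piece count subject to staying optimal: for each k, pieces[k] = 1 + min over i with p[i]+r[k−i]=r[k] of pieces[k−i].
pieces[5] = 1
pieces[6] = 3
pieces[7] = 1
pieces[8] = 2

2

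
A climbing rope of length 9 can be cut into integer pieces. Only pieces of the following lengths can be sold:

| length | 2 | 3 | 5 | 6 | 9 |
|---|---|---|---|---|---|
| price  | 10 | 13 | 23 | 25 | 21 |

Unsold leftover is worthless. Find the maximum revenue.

Build r[k] bottom-up: r[k] = max over allowed piece i of (p[i] + r[k−i]).
r[1] = 0
r[2] = 10
r[3] = 13
r[4] = 20  (first piece 2, then r[2]=10)
r[5] = 23  (first piece 2, then r[3]=13)
r[6] = 30  (first piece 2, then r[4]=20)
r[7] = 33  (first piece 2, then r[5]=23)
r[8] = 40  (first piece 2, then r[6]=30)
r[9] = 43  (first piece 2, then r[7]=33)
One optimal cutting: 3 + 2 + 2 + 2 → €43.

43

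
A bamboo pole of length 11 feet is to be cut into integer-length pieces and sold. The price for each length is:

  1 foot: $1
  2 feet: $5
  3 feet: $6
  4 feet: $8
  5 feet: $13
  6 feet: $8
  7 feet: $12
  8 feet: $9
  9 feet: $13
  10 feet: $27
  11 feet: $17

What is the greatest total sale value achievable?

28

Let best[k] be the best obtainable value from length k. For each k, try every first piece i and keep the best of price[i] + best[k−i].
best[1] = 1
best[2] = max(1+1, 5+0) = 5
best[3] = max(1+5, 5+1, 6+0) = 6
best[4] = max(1+6, 5+5, 6+1, 8+0) = 10
best[5] = max(1+10, 5+6, 6+5, 8+1, 13+0) = 13
best[6] = max(1+13, 5+10, 6+6, 8+5, 13+1, 8+0) = 15
best[7] = max(1+15, 5+13, 6+10, …, 8+1, 12+0) = 18
best[8] = max(1+18, 5+15, 6+13, …, 12+1, 9+0) = 20
best[9] = max(1+20, 5+18, 6+15, …, 9+1, 13+0) = 23
best[10] = max(1+23, 5+20, 6+18, …, 13+1, 27+0) = 27
best[11] = max(1+27, 5+23, 6+20, …, 27+1, 17+0) = 28
One optimal cutting: 10 + 1 → $27 + $1 = $28.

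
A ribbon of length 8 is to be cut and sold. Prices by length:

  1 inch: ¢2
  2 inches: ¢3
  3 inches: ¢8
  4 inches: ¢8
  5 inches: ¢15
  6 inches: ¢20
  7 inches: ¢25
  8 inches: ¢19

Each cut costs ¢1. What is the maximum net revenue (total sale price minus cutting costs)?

Consider every possible first cut. net[k] is the best of p[i]+net[k−i] over all sellable i≤k, charging 1 whenever i<k.
net[1] = 2
net[2] = max(2+2-1, 3+0) = 3
net[3] = max(2+3-1, 3+2-1, 8+0) = 8
net[4] = max(2+8-1, 3+3-1, 8+2-1, 8+0) = 9
net[5] = max(2+9-1, 3+8-1, 8+3-1, 8+2-1, 15+0) = 15
net[6] = max(2+15-1, 3+9-1, 8+8-1, 8+3-1, 15+2-1, 20+0) = 20
net[7] = max(2+20-1, 3+15-1, 8+9-1, …, 20+2-1, 25+0) = 25
net[8] = max(2+25-1, 3+20-1, 8+15-1, …, 25+2-1, 19+0) = 26
One optimal plan: pieces 7 + 1 (1 cut) → ¢27 − ¢1 = ¢26.

26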